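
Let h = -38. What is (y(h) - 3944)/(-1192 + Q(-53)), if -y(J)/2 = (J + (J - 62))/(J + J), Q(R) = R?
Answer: 15001/4731 ≈ 3.1708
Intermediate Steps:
y(J) = -(-62 + 2*J)/J (y(J) = -2*(J + (J - 62))/(J + J) = -2*(J + (-62 + J))/(2*J) = -2*(-62 + 2*J)*1/(2*J) = -(-62 + 2*J)/J)
(y(h) - 3944)/(-1192 + Q(-53)) = ((-2 + 62/(-38)) - 3944)/(-1192 - 53) = ((-2 + 62*(-1/38)) - 3944)/(-1245) = ((-2 - 31/19) - 3944)*(-1/1245) = (-69/19 - 3944)*(-1/1245) = -75005/19*(-1/1245) = 15001/4731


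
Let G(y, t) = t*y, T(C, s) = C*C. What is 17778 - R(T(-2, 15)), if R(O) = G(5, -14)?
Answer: 17848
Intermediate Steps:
T(C, s) = C²
R(O) = -70 (R(O) = -14*5 = -70)
17778 - R(T(-2, 15)) = 17778 - 1*(-70) = 17778 + 70 = 17848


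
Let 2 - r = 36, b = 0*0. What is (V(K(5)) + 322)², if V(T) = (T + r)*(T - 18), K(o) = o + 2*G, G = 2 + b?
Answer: 299209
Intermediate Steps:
b = 0
r = -34 (r = 2 - 1*36 = 2 - 36 = -34)
G = 2 (G = 2 + 0 = 2)
K(o) = 4 + o (K(o) = o + 2*2 = o + 4 = 4 + o)
V(T) = (-34 + T)*(-18 + T) (V(T) = (T - 34)*(T - 18) = (-34 + T)*(-18 + T))
(V(K(5)) + 322)² = ((612 + (4 + 5)² - 52*(4 + 5)) + 322)² = ((612 + 9² - 52*9) + 322)² = ((612 + 81 - 468) + 322)² = (225 + 322)² = 547² = 299209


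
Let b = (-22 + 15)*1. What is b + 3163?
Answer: 3156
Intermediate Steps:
b = -7 (b = -7*1 = -7)
b + 3163 = -7 + 3163 = 3156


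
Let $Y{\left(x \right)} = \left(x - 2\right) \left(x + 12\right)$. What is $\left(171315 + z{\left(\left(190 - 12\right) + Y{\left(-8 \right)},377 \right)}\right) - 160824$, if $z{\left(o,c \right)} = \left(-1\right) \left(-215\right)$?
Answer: $10706$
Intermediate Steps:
$Y{\left(x \right)} = \left(-2 + x\right) \left(12 + x\right)$
$z{\left(o,c \right)} = 215$
$\left(171315 + z{\left(\left(190 - 12\right) + Y{\left(-8 \right)},377 \right)}\right) - 160824 = \left(171315 + 215\right) - 160824 = 171530 - 160824 = 10706$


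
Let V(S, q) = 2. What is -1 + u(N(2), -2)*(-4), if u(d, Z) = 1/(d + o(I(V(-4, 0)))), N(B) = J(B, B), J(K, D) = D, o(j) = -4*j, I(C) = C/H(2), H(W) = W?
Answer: 1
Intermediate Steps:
I(C) = C/2
N(B) = B
u(d, Z) = 1/(-4 + d) (u(d, Z) = 1/(d - 2*2) = 1/(d - 4*1) = 1/(d - 4) = 1/(-4 + d))
-1 + u(N(2), -2)*(-4) = -1 - 4/(-4 + 2) = -1 - 4/(-2) = -1 - 1/2*(-4) = -1 + 2 = 1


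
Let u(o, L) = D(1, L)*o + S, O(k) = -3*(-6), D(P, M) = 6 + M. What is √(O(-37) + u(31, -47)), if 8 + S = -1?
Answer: I*√1262 ≈ 35.525*I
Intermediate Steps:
S = -9 (S = -8 - 1 = -9)
O(k) = 18
u(o, L) = -9 + o*(6 + L) (u(o, L) = (6 + L)*o - 9 = o*(6 + L) - 9 = -9 + o*(6 + L))
√(O(-37) + u(31, -47)) = √(18 + (-9 + 31*(6 - 47))) = √(18 + (-9 + 31*(-41))) = √(18 + (-9 - 1271)) = √(18 - 1280) = √(-1262) = I*√1262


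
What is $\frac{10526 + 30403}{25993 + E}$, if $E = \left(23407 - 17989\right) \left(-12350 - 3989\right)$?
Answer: $- \frac{40929}{88498709} \approx -0.00046248$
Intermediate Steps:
$E = -88524702$ ($E = 5418 \left(-16339\right) = -88524702$)
$\frac{10526 + 30403}{25993 + E} = \frac{10526 + 30403}{25993 - 88524702} = \frac{40929}{-88498709} = 40929 \left(- \frac{1}{88498709}\right) = - \frac{40929}{88498709}$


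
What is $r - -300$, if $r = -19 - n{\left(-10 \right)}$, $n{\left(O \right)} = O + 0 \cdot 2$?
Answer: $291$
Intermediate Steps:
$n{\left(O \right)} = O$ ($n{\left(O \right)} = O + 0 = O$)
$r = -9$ ($r = -19 - -10 = -19 + 10 = -9$)
$r - -300 = -9 - -300 = -9 + 300 = 291$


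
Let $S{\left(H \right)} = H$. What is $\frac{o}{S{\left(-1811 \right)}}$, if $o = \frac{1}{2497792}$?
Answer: $- \frac{1}{4523501312} \approx -2.2107 \cdot 10^{-10}$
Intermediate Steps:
$o = \frac{1}{2497792} \approx 4.0035 \cdot 10^{-7}$
$\frac{o}{S{\left(-1811 \right)}} = \frac{1}{2497792 \left(-1811\right)} = \frac{1}{2497792} \left(- \frac{1}{1811}\right) = - \frac{1}{4523501312}$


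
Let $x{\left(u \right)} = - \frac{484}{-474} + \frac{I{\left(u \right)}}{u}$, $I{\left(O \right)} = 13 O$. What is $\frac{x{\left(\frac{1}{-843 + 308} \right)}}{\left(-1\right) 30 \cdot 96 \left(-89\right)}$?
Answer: $\frac{3323}{60747840} \approx 5.4702 \cdot 10^{-5}$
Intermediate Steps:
$x{\left(u \right)} = \frac{3323}{237}$ ($x{\left(u \right)} = - \frac{484}{-474} + \frac{13 u}{u} = \left(-484\right) \left(- \frac{1}{474}\right) + 13 = \frac{242}{237} + 13 = \frac{3323}{237}$)
$\frac{x{\left(\frac{1}{-843 + 308} \right)}}{\left(-1\right) 30 \cdot 96 \left(-89\right)} = \frac{3323}{237 \left(- 30 \cdot 96 \left(-89\right)\right)} = \frac{3323}{237 \left(- 2880 \left(-89\right)\right)} = \frac{3323}{237 \left(\left(-1\right) \left(-256320\right)\right)} = \frac{3323}{237 \cdot 256320} = \frac{3323}{237} \cdot \frac{1}{256320} = \frac{3323}{60747840}$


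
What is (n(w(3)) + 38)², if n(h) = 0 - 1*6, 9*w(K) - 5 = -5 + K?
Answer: 1024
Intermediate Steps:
w(K) = K/9 (w(K) = 5/9 + (-5 + K)/9 = 5/9 + (-5/9 + K/9) = K/9)
n(h) = -6 (n(h) = 0 - 6 = -6)
(n(w(3)) + 38)² = (-6 + 38)² = 32² = 1024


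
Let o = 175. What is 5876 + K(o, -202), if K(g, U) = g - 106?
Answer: 5945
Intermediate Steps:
K(g, U) = -106 + g
5876 + K(o, -202) = 5876 + (-106 + 175) = 5876 + 69 = 5945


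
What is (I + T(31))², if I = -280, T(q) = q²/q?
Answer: 62001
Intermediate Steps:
T(q) = q
(I + T(31))² = (-280 + 31)² = (-249)² = 62001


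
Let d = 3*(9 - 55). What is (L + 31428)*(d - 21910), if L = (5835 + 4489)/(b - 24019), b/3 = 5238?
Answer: -5754510714368/8305 ≈ -6.9290e+8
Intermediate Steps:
b = 15714 (b = 3*5238 = 15714)
d = -138 (d = 3*(-46) = -138)
L = -10324/8305 (L = (5835 + 4489)/(15714 - 24019) = 10324/(-8305) = 10324*(-1/8305) = -10324/8305 ≈ -1.2431)
(L + 31428)*(d - 21910) = (-10324/8305 + 31428)*(-138 - 21910) = (260999216/8305)*(-22048) = -5754510714368/8305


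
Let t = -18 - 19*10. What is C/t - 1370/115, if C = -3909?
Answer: 32915/4784 ≈ 6.8802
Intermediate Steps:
t = -208 (t = -18 - 190 = -208)
C/t - 1370/115 = -3909/(-208) - 1370/115 = -3909*(-1/208) - 1370*1/115 = 3909/208 - 274/23 = 32915/4784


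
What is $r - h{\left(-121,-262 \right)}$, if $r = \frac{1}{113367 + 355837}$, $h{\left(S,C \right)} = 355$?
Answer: $- \frac{166567419}{469204} \approx -355.0$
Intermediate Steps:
$r = \frac{1}{469204} \approx 2.1313 \cdot 10^{-6}$
$r - h{\left(-121,-262 \right)} = \frac{1}{469204} - 355 = - \frac{166567419}{469204}$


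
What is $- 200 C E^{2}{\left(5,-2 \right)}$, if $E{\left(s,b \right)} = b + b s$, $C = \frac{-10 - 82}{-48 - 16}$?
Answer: $-41400$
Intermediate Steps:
$C = \frac{23}{16}$ ($C = - \frac{92}{-64} = \left(-92\right) \left(- \frac{1}{64}\right) = \frac{23}{16} \approx 1.4375$)
$- 200 C E^{2}{\left(5,-2 \right)} = \left(-200\right) \frac{23}{16} \left(- 2 \left(1 + 5\right)\right)^{2} = - \frac{575 \left(\left(-2\right) 6\right)^{2}}{2} = - \frac{575 \left(-12\right)^{2}}{2} = \left(- \frac{575}{2}\right) 144 = -41400$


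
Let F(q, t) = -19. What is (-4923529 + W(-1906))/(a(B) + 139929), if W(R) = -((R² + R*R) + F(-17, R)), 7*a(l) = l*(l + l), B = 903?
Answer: -12189182/372903 ≈ -32.687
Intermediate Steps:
a(l) = 2*l²/7 (a(l) = (l*(l + l))/7 = (l*(2*l))/7 = (2*l²)/7 = 2*l²/7)
W(R) = 19 - 2*R² (W(R) = -((R² + R*R) - 19) = -((R² + R²) - 19) = -(2*R² - 19) = -(-19 + 2*R²) = 19 - 2*R²)
(-4923529 + W(-1906))/(a(B) + 139929) = (-4923529 + (19 - 2*(-1906)²))/((2/7)*903² + 139929) = (-4923529 + (19 - 2*3632836))/((2/7)*815409 + 139929) = (-4923529 + (19 - 7265672))/(232974 + 139929) = (-4923529 - 7265653)/372903 = -12189182*1/372903 = -12189182/372903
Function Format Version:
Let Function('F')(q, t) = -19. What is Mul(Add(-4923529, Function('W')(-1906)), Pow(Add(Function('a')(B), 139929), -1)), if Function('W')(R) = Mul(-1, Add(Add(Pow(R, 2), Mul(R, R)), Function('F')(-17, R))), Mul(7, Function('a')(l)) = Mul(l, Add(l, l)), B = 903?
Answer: Rational(-12189182, 372903) ≈ -32.687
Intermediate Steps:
Function('a')(l) = Mul(Rational(2, 7), Pow(l, 2)) (Function('a')(l) = Mul(Rational(1, 7), Mul(l, Add(l, l))) = Mul(Rational(1, 7), Mul(l, Mul(2, l))) = Mul(Rational(1, 7), Mul(2, Pow(l, 2))) = Mul(Rational(2, 7), Pow(l, 2)))
Function('W')(R) = Add(19, Mul(-2, Pow(R, 2))) (Function('W')(R) = Mul(-1, Add(Add(Pow(R, 2), Mul(R, R)), -19)) = Mul(-1, Add(Add(Pow(R, 2), Pow(R, 2)), -19)) = Mul(-1, Add(Mul(2, Pow(R, 2)), -19)) = Mul(-1, Add(-19, Mul(2, Pow(R, 2)))) = Add(19, Mul(-2, Pow(R, 2))))
Mul(Add(-4923529, Function('W')(-1906)), Pow(Add(Function('a')(B), 139929), -1)) = Mul(Add(-4923529, Add(19, Mul(-2, Pow(-1906, 2)))), Pow(Add(Mul(Rational(2, 7), Pow(903, 2)), 139929), -1)) = Mul(Add(-4923529, Add(19, Mul(-2, 3632836))), Pow(Add(Mul(Rational(2, 7), 815409), 139929), -1)) = Mul(Add(-4923529, Add(19, -7265672)), Pow(Add(232974, 139929), -1)) = Mul(Add(-4923529, -7265653), Pow(372903, -1)) = Mul(-12189182, Rational(1, 372903)) = Rational(-12189182, 372903)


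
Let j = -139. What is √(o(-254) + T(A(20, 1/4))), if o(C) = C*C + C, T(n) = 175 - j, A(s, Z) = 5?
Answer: 8*√1009 ≈ 254.12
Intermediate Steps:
T(n) = 314 (T(n) = 175 - 1*(-139) = 175 + 139 = 314)
o(C) = C + C² (o(C) = C² + C = C + C²)
√(o(-254) + T(A(20, 1/4))) = √(-254*(1 - 254) + 314) = √(-254*(-253) + 314) = √(64262 + 314) = √64576 = 8*√1009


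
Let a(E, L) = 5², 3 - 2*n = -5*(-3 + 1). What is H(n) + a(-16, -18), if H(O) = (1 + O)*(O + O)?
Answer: 85/2 ≈ 42.500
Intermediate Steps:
n = -7/2 (n = 3/2 - (-5)*(-3 + 1)/2 = 3/2 - (-5)*(-2)/2 = 3/2 - ½*10 = 3/2 - 5 = -7/2 ≈ -3.5000)
a(E, L) = 25
H(O) = 2*O*(1 + O) (H(O) = (1 + O)*(2*O) = 2*O*(1 + O))
H(n) + a(-16, -18) = 2*(-7/2)*(1 - 7/2) + 25 = 2*(-7/2)*(-5/2) + 25 = 35/2 + 25 = 85/2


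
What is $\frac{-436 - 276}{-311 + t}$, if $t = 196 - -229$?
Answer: $- \frac{356}{57} \approx -6.2456$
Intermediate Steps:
$t = 425$ ($t = 196 + 229 = 425$)
$\frac{-436 - 276}{-311 + t} = \frac{-436 - 276}{-311 + 425} = - \frac{712}{114} = \left(-712\right) \frac{1}{114} = - \frac{356}{57}$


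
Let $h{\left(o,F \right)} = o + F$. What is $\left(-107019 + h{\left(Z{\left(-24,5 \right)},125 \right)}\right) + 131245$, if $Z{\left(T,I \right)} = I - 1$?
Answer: $24355$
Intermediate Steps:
$Z{\left(T,I \right)} = -1 + I$
$h{\left(o,F \right)} = F + o$
$\left(-107019 + h{\left(Z{\left(-24,5 \right)},125 \right)}\right) + 131245 = \left(-107019 + \left(125 + \left(-1 + 5\right)\right)\right) + 131245 = \left(-107019 + \left(125 + 4\right)\right) + 131245 = \left(-107019 + 129\right) + 131245 = -106890 + 131245 = 24355$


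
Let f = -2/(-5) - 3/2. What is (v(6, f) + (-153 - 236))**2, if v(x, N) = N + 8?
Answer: 14600041/100 ≈ 1.4600e+5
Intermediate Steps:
f = -11/10 (f = -2*(-1/5) - 3*1/2 = 2/5 - 3/2 = -11/10 ≈ -1.1000)
v(x, N) = 8 + N
(v(6, f) + (-153 - 236))**2 = ((8 - 11/10) + (-153 - 236))**2 = (69/10 - 389)**2 = (-3821/10)**2 = 14600041/100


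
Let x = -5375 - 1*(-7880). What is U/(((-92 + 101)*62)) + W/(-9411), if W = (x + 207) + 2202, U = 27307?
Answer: 84748055/1750446 ≈ 48.415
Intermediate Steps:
x = 2505 (x = -5375 + 7880 = 2505)
W = 4914 (W = (2505 + 207) + 2202 = 2712 + 2202 = 4914)
U/(((-92 + 101)*62)) + W/(-9411) = 27307/(((-92 + 101)*62)) + 4914/(-9411) = 27307/((9*62)) + 4914*(-1/9411) = 27307/558 - 1638/3137 = 84748055/1750446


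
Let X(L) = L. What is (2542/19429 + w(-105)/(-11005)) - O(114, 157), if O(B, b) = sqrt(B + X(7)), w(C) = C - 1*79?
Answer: -2320427949/213816145 ≈ -10.852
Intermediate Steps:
w(C) = -79 + C (w(C) = C - 79 = -79 + C)
O(B, b) = sqrt(7 + B) (O(B, b) = sqrt(B + 7) = sqrt(7 + B))
(2542/19429 + w(-105)/(-11005)) - O(114, 157) = (2542/19429 + (-79 - 105)/(-11005)) - sqrt(7 + 114) = (2542*(1/19429) - 184*(-1/11005)) - sqrt(121) = (2542/19429 + 184/11005) - 1*11 = 31549646/213816145 - 11 = -2320427949/213816145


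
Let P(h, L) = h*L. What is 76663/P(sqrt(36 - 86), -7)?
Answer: 76663*I*sqrt(2)/70 ≈ 1548.8*I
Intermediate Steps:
P(h, L) = L*h
76663/P(sqrt(36 - 86), -7) = 76663/((-7*sqrt(36 - 86))) = 76663/((-35*I*sqrt(2))) = 76663*(I*sqrt(2)/70) = 76663*I*sqrt(2)/70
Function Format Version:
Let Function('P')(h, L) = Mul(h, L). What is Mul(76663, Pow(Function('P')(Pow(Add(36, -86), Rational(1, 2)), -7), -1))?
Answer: Mul(Rational(76663, 70), I, Pow(2, Rational(1, 2))) ≈ Mul(1548.8, I)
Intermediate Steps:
Function('P')(h, L) = Mul(L, h)
Mul(76663, Pow(Function('P')(Pow(Add(36, -86), Rational(1, 2)), -7), -1)) = Mul(76663, Pow(Mul(-7, Pow(Add(36, -86), Rational(1, 2))), -1)) = Mul(76663, Pow(Mul(-7, Pow(-50, Rational(1, 2))), -1)) = Mul(76663, Pow(Mul(-7, Mul(5, I, Pow(2, Rational(1, 2)))), -1)) = Mul(76663, Pow(Mul(-35, I, Pow(2, Rational(1, 2))), -1)) = Mul(76663, Mul(Rational(1, 70), I, Pow(2, Rational(1, 2)))) = Mul(Rational(76663, 70), I, Pow(2, Rational(1, 2)))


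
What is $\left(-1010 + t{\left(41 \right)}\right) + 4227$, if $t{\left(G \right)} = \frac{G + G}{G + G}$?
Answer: $3218$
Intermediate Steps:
$t{\left(G \right)} = 1$ ($t{\left(G \right)} = \frac{2 G}{2 G} = 2 G \frac{1}{2 G} = 1$)
$\left(-1010 + t{\left(41 \right)}\right) + 4227 = \left(-1010 + 1\right) + 4227 = -1009 + 4227 = 3218$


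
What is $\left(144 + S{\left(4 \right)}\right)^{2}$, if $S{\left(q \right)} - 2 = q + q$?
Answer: $23716$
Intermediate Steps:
$S{\left(q \right)} = 2 + 2 q$ ($S{\left(q \right)} = 2 + \left(q + q\right) = 2 + 2 q$)
$\left(144 + S{\left(4 \right)}\right)^{2} = \left(144 + \left(2 + 2 \cdot 4\right)\right)^{2} = \left(144 + \left(2 + 8\right)\right)^{2} = \left(144 + 10\right)^{2} = 154^{2} = 23716$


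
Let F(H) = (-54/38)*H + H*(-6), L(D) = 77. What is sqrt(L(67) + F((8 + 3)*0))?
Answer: sqrt(77) ≈ 8.7750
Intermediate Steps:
F(H) = -141*H/19 (F(H) = (-54*1/38)*H - 6*H = -27*H/19 - 6*H = -141*H/19)
sqrt(L(67) + F((8 + 3)*0)) = sqrt(77 - 141*(8 + 3)*0/19) = sqrt(77 - 1551*0/19) = sqrt(77 - 141/19*0) = sqrt(77 + 0) = sqrt(77)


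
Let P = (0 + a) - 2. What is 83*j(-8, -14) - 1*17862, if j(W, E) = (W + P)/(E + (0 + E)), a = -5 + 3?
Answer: -124785/7 ≈ -17826.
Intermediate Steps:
a = -2
P = -4 (P = (0 - 2) - 2 = -2 - 2 = -4)
j(W, E) = (-4 + W)/(2*E) (j(W, E) = (W - 4)/(E + (0 + E)) = (-4 + W)/(E + E) = (-4 + W)/((2*E)) = (-4 + W)*(1/(2*E)) = (-4 + W)/(2*E))
83*j(-8, -14) - 1*17862 = 83*((½)*(-4 - 8)/(-14)) - 1*17862 = 83*((½)*(-1/14)*(-12)) - 17862 = 83*(3/7) - 17862 = 249/7 - 17862 = -124785/7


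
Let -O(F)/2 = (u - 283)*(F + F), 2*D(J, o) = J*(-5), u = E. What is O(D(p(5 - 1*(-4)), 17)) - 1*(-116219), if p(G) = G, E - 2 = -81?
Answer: 83639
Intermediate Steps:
E = -79 (E = 2 - 81 = -79)
u = -79
D(J, o) = -5*J/2 (D(J, o) = (J*(-5))/2 = (-5*J)/2 = -5*J/2)
O(F) = 1448*F (O(F) = -2*(-79 - 283)*(F + F) = -(-724)*2*F = -(-1448)*F = 1448*F)
O(D(p(5 - 1*(-4)), 17)) - 1*(-116219) = 1448*(-5*(5 - 1*(-4))/2) - 1*(-116219) = 1448*(-5*(5 + 4)/2) + 116219 = 1448*(-5/2*9) + 116219 = 1448*(-45/2) + 116219 = -32580 + 116219 = 83639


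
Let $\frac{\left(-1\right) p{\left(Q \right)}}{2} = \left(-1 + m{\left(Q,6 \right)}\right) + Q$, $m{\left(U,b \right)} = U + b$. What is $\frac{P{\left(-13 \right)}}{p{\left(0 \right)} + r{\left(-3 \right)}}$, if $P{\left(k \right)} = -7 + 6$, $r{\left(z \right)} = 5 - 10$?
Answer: $\frac{1}{15} \approx 0.066667$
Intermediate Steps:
$p{\left(Q \right)} = -10 - 4 Q$ ($p{\left(Q \right)} = - 2 \left(\left(-1 + \left(Q + 6\right)\right) + Q\right) = - 2 \left(\left(-1 + \left(6 + Q\right)\right) + Q\right) = - 2 \left(\left(5 + Q\right) + Q\right) = - 2 \left(5 + 2 Q\right) = -10 - 4 Q$)
$r{\left(z \right)} = -5$ ($r{\left(z \right)} = 5 - 10 = -5$)
$P{\left(k \right)} = -1$
$\frac{P{\left(-13 \right)}}{p{\left(0 \right)} + r{\left(-3 \right)}} = - \frac{1}{\left(-10 - 0\right) - 5} = - \frac{1}{\left(-10 + 0\right) - 5} = - \frac{1}{-10 - 5} = - \frac{1}{-15} = \left(-1\right) \left(- \frac{1}{15}\right) = \frac{1}{15}$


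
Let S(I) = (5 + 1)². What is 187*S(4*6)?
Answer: 6732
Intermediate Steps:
S(I) = 36 (S(I) = 6² = 36)
187*S(4*6) = 187*36 = 6732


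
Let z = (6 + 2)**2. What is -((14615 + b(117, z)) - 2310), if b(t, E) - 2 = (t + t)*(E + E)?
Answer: -42259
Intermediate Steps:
z = 64 (z = 8**2 = 64)
b(t, E) = 2 + 4*E*t (b(t, E) = 2 + (t + t)*(E + E) = 2 + (2*t)*(2*E) = 2 + 4*E*t)
-((14615 + b(117, z)) - 2310) = -((14615 + (2 + 4*64*117)) - 2310) = -((14615 + (2 + 29952)) - 2310) = -((14615 + 29954) - 2310) = -(44569 - 2310) = -1*42259 = -42259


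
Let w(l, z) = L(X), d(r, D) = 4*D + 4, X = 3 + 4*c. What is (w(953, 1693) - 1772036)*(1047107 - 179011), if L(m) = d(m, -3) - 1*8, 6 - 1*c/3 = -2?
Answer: -1538311252992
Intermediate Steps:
c = 24 (c = 18 - 3*(-2) = 18 + 6 = 24)
X = 99 (X = 3 + 4*24 = 3 + 96 = 99)
d(r, D) = 4 + 4*D
L(m) = -16 (L(m) = (4 + 4*(-3)) - 1*8 = (4 - 12) - 8 = -8 - 8 = -16)
w(l, z) = -16
(w(953, 1693) - 1772036)*(1047107 - 179011) = (-16 - 1772036)*(1047107 - 179011) = -1772052*868096 = -1538311252992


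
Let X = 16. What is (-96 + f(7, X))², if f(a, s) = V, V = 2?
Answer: 8836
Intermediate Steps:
f(a, s) = 2
(-96 + f(7, X))² = (-96 + 2)² = (-94)² = 8836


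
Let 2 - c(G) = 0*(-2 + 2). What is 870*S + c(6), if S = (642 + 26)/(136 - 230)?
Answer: -290486/47 ≈ -6180.6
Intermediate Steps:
S = -334/47 (S = 668/(-94) = 668*(-1/94) = -334/47 ≈ -7.1064)
c(G) = 2 (c(G) = 2 - 0*(-2 + 2) = 2 - 0*0 = 2 - 1*0 = 2 + 0 = 2)
870*S + c(6) = 870*(-334/47) + 2 = -290580/47 + 2 = -290486/47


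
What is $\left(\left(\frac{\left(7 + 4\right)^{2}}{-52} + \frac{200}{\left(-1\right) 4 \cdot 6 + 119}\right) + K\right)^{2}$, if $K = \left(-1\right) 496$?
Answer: $\frac{240361731289}{976144} \approx 2.4624 \cdot 10^{5}$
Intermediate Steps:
$K = -496$
$\left(\left(\frac{\left(7 + 4\right)^{2}}{-52} + \frac{200}{\left(-1\right) 4 \cdot 6 + 119}\right) + K\right)^{2} = \left(\left(\frac{\left(7 + 4\right)^{2}}{-52} + \frac{200}{\left(-1\right) 4 \cdot 6 + 119}\right) - 496\right)^{2} = \left(\left(11^{2} \left(- \frac{1}{52}\right) + \frac{200}{\left(-4\right) 6 + 119}\right) - 496\right)^{2} = \left(\left(121 \left(- \frac{1}{52}\right) + \frac{200}{-24 + 119}\right) - 496\right)^{2} = \left(\left(- \frac{121}{52} + \frac{200}{95}\right) - 496\right)^{2} = \left(\left(- \frac{121}{52} + 200 \cdot \frac{1}{95}\right) - 496\right)^{2} = \left(\left(- \frac{121}{52} + \frac{40}{19}\right) - 496\right)^{2} = \left(- \frac{219}{988} - 496\right)^{2} = \left(- \frac{490267}{988}\right)^{2} = \frac{240361731289}{976144}$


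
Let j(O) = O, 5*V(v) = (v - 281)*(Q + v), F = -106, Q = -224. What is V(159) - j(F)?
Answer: 1692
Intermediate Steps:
V(v) = (-281 + v)*(-224 + v)/5 (V(v) = ((v - 281)*(-224 + v))/5 = ((-281 + v)*(-224 + v))/5 = (-281 + v)*(-224 + v)/5)
V(159) - j(F) = (62944/5 - 101*159 + (⅕)*159²) - 1*(-106) = (62944/5 - 16059 + (⅕)*25281) + 106 = (62944/5 - 16059 + 25281/5) + 106 = 1586 + 106 = 1692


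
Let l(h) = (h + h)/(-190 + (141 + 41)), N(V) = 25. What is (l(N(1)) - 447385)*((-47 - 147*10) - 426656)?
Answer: 766243414745/4 ≈ 1.9156e+11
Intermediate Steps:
l(h) = -h/4 (l(h) = (2*h)/(-190 + 182) = (2*h)/(-8) = (2*h)*(-1/8) = -h/4)
(l(N(1)) - 447385)*((-47 - 147*10) - 426656) = (-1/4*25 - 447385)*((-47 - 147*10) - 426656) = (-25/4 - 447385)*((-47 - 1470) - 426656) = -1789565*(-1517 - 426656)/4 = -1789565/4*(-428173) = 766243414745/4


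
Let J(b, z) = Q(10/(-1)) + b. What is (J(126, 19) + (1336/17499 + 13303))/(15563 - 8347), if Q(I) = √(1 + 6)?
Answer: 234995407/126272784 + √7/7216 ≈ 1.8614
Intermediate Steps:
Q(I) = √7
J(b, z) = b + √7 (J(b, z) = √7 + b = b + √7)
(J(126, 19) + (1336/17499 + 13303))/(15563 - 8347) = ((126 + √7) + (1336/17499 + 13303))/(15563 - 8347) = ((126 + √7) + (1336*(1/17499) + 13303))/7216 = ((126 + √7) + (1336/17499 + 13303))*(1/7216) = ((126 + √7) + 232790533/17499)*(1/7216) = (234995407/17499 + √7)*(1/7216) = 234995407/126272784 + √7/7216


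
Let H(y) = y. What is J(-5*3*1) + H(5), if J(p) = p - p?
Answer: 5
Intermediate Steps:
J(p) = 0
J(-5*3*1) + H(5) = 0 + 5 = 5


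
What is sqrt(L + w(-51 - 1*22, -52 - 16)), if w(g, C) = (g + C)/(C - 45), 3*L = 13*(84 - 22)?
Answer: sqrt(31018839)/339 ≈ 16.429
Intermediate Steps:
L = 806/3 (L = (13*(84 - 22))/3 = (13*62)/3 = (1/3)*806 = 806/3 ≈ 268.67)
w(g, C) = (C + g)/(-45 + C)
sqrt(L + w(-51 - 1*22, -52 - 16)) = sqrt(806/3 + ((-52 - 16) + (-51 - 1*22))/(-45 + (-52 - 16))) = sqrt(806/3 + (-68 + (-51 - 22))/(-45 - 68)) = sqrt(806/3 + (-68 - 73)/(-113)) = sqrt(806/3 - 1/113*(-141)) = sqrt(806/3 + 141/113) = sqrt(91501/339) = sqrt(31018839)/339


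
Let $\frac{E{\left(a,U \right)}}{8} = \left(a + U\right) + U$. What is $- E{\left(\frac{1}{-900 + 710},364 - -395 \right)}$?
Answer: $- \frac{1153676}{95} \approx -12144.0$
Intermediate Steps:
$E{\left(a,U \right)} = 8 a + 16 U$ ($E{\left(a,U \right)} = 8 \left(\left(a + U\right) + U\right) = 8 \left(\left(U + a\right) + U\right) = 8 \left(a + 2 U\right) = 8 a + 16 U$)
$- E{\left(\frac{1}{-900 + 710},364 - -395 \right)} = - (\frac{8}{-900 + 710} + 16 \left(364 - -395\right)) = - (\frac{8}{-190} + 16 \left(364 + 395\right)) = - (8 \left(- \frac{1}{190}\right) + 16 \cdot 759) = - (- \frac{4}{95} + 12144) = \left(-1\right) \frac{1153676}{95} = - \frac{1153676}{95}$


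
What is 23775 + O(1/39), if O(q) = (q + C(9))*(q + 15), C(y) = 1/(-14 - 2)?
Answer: 289287461/12168 ≈ 23774.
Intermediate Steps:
C(y) = -1/16 (C(y) = 1/(-16) = -1/16)
O(q) = (15 + q)*(-1/16 + q) (O(q) = (q - 1/16)*(q + 15) = (-1/16 + q)*(15 + q) = (15 + q)*(-1/16 + q))
23775 + O(1/39) = 23775 + (-15/16 + (1/39)² + (239/16)/39) = 23775 + (-15/16 + (1/39)² + (239/16)*(1/39)) = 23775 + (-15/16 + 1/1521 + 239/624) = 23775 - 6739/12168 = 289287461/12168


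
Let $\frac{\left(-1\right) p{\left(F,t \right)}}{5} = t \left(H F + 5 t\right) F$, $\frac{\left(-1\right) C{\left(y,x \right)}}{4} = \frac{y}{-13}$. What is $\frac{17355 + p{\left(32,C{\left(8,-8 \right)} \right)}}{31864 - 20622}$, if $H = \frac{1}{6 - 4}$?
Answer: $\frac{1048835}{1899898} \approx 0.55205$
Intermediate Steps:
$C{\left(y,x \right)} = \frac{4 y}{13}$ ($C{\left(y,x \right)} = - 4 \frac{y}{-13} = - 4 y \left(- \frac{1}{13}\right) = - 4 \left(- \frac{y}{13}\right) = \frac{4 y}{13}$)
$H = \frac{1}{2} \approx 0.5$
$p{\left(F,t \right)} = - 5 F t \left(\frac{F}{2} + 5 t\right)$ ($p{\left(F,t \right)} = - 5 t \left(\frac{F}{2} + 5 t\right) F = - 5 F t \left(\frac{F}{2} + 5 t\right)$)
$\frac{17355 + p{\left(32,C{\left(8,-8 \right)} \right)}}{31864 - 20622} = \frac{17355 - 80 \cdot \frac{4}{13} \cdot 8 \left(32 + 10 \cdot \frac{4}{13} \cdot 8\right)}{31864 - 20622} = \frac{17355 - 80 \cdot \frac{32}{13} \left(32 + 10 \cdot \frac{32}{13}\right)}{11242} = \left(17355 - 80 \cdot \frac{32}{13} \left(32 + \frac{320}{13}\right)\right) \frac{1}{11242} = \left(17355 - 80 \cdot \frac{32}{13} \cdot \frac{736}{13}\right) \frac{1}{11242} = \left(17355 - \frac{1884160}{169}\right) \frac{1}{11242} = \frac{1048835}{169} \cdot \frac{1}{11242} = \frac{1048835}{1899898}$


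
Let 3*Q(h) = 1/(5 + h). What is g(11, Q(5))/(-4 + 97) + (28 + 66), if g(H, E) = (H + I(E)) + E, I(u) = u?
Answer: 131296/1395 ≈ 94.119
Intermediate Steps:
Q(h) = 1/(3*(5 + h))
g(H, E) = H + 2*E (g(H, E) = (H + E) + E = (E + H) + E = H + 2*E)
g(11, Q(5))/(-4 + 97) + (28 + 66) = (11 + 2*(1/(3*(5 + 5))))/(-4 + 97) + (28 + 66) = (11 + 2*((1/3)/10))/93 + 94 = (11 + 2*((1/3)*(1/10)))*(1/93) + 94 = (11 + 2*(1/30))*(1/93) + 94 = (11 + 1/15)*(1/93) + 94 = (166/15)*(1/93) + 94 = 166/1395 + 94 = 131296/1395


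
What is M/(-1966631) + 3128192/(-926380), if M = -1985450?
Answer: -1078179547538/455461906445 ≈ -2.3672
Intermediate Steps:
M/(-1966631) + 3128192/(-926380) = -1985450/(-1966631) + 3128192/(-926380) = -1985450*(-1/1966631) + 3128192*(-1/926380) = 1985450/1966631 - 782048/231595 = -1078179547538/455461906445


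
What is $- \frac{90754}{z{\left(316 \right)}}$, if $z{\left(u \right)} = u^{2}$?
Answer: $- \frac{45377}{49928} \approx -0.90885$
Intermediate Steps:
$- \frac{90754}{z{\left(316 \right)}} = - \frac{90754}{316^{2}} = - \frac{90754}{99856} = \left(-90754\right) \frac{1}{99856} = - \frac{45377}{49928}$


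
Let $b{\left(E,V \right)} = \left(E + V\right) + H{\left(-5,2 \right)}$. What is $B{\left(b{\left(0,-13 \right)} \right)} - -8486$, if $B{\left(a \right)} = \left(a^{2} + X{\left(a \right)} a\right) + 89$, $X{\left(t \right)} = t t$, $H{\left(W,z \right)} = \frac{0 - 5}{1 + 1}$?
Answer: $\frac{40731}{8} \approx 5091.4$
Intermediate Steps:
$H{\left(W,z \right)} = - \frac{5}{2}$
$X{\left(t \right)} = t^{2}$
$b{\left(E,V \right)} = - \frac{5}{2} + E + V$ ($b{\left(E,V \right)} = \left(E + V\right) - \frac{5}{2} = - \frac{5}{2} + E + V$)
$B{\left(a \right)} = 89 + a^{2} + a^{3}$ ($B{\left(a \right)} = \left(a^{2} + a^{2} a\right) + 89 = \left(a^{2} + a^{3}\right) + 89 = 89 + a^{2} + a^{3}$)
$B{\left(b{\left(0,-13 \right)} \right)} - -8486 = \left(89 + \left(- \frac{5}{2} + 0 - 13\right)^{2} + \left(- \frac{5}{2} + 0 - 13\right)^{3}\right) - -8486 = \left(89 + \left(- \frac{31}{2}\right)^{2} + \left(- \frac{31}{2}\right)^{3}\right) + 8486 = \left(89 + \frac{961}{4} - \frac{29791}{8}\right) + 8486 = - \frac{27157}{8} + 8486 = \frac{40731}{8}$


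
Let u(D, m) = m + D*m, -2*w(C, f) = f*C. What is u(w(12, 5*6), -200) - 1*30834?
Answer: 4966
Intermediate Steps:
w(C, f) = -C*f/2 (w(C, f) = -f*C/2 = -C*f/2)
u(w(12, 5*6), -200) - 1*30834 = -200*(1 - 1/2*12*5*6) - 1*30834 = -200*(1 - 1/2*12*30) - 30834 = -200*(1 - 180) - 30834 = -200*(-179) - 30834 = 35800 - 30834 = 4966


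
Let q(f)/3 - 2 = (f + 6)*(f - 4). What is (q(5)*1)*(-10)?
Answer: -390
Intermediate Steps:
q(f) = 6 + 3*(-4 + f)*(6 + f) (q(f) = 6 + 3*((f + 6)*(f - 4)) = 6 + 3*((6 + f)*(-4 + f)) = 6 + 3*((-4 + f)*(6 + f)) = 6 + 3*(-4 + f)*(6 + f))
(q(5)*1)*(-10) = ((-66 + 3*5**2 + 6*5)*1)*(-10) = ((-66 + 3*25 + 30)*1)*(-10) = ((-66 + 75 + 30)*1)*(-10) = (39*1)*(-10) = 39*(-10) = -390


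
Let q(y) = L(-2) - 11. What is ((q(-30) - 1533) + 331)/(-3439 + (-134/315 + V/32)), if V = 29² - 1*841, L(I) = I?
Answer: 382725/1083419 ≈ 0.35326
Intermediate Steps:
V = 0 (V = 841 - 841 = 0)
q(y) = -13 (q(y) = -2 - 11 = -13)
((q(-30) - 1533) + 331)/(-3439 + (-134/315 + V/32)) = ((-13 - 1533) + 331)/(-3439 + (-134/315 + 0/32)) = (-1546 + 331)/(-3439 + (-134*1/315 + 0*(1/32))) = -1215/(-3439 + (-134/315 + 0)) = -1215/(-3439 - 134/315) = -1215/(-1083419/315) = -1215*(-315/1083419) = 382725/1083419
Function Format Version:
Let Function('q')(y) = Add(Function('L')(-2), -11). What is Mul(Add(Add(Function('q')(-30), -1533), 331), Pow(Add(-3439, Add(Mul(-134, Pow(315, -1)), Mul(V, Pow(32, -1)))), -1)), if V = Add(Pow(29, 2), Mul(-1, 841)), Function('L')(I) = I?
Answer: Rational(382725, 1083419) ≈ 0.35326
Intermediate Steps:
V = 0 (V = Add(841, -841) = 0)
Function('q')(y) = -13 (Function('q')(y) = Add(-2, -11) = -13)
Mul(Add(Add(Function('q')(-30), -1533), 331), Pow(Add(-3439, Add(Mul(-134, Pow(315, -1)), Mul(V, Pow(32, -1)))), -1)) = Mul(Add(Add(-13, -1533), 331), Pow(Add(-3439, Add(Mul(-134, Pow(315, -1)), Mul(0, Pow(32, -1)))), -1)) = Mul(Add(-1546, 331), Pow(Add(-3439, Add(Mul(-134, Rational(1, 315)), Mul(0, Rational(1, 32)))), -1)) = Mul(-1215, Pow(Add(-3439, Add(Rational(-134, 315), 0)), -1)) = Mul(-1215, Pow(Add(-3439, Rational(-134, 315)), -1)) = Mul(-1215, Pow(Rational(-1083419, 315), -1)) = Mul(-1215, Rational(-315, 1083419)) = Rational(382725, 1083419)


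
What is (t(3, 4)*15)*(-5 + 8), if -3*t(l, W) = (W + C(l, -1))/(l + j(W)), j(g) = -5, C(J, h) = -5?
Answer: -15/2 ≈ -7.5000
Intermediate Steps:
t(l, W) = -(-5 + W)/(3*(-5 + l)) (t(l, W) = -(W - 5)/(3*(l - 5)) = -(-5 + W)/(3*(-5 + l)))
(t(3, 4)*15)*(-5 + 8) = (((5 - 1*4)/(3*(-5 + 3)))*15)*(-5 + 8) = (((⅓)*(5 - 4)/(-2))*15)*3 = (((⅓)*(-½)*1)*15)*3 = -⅙*15*3 = -5/2*3 = -15/2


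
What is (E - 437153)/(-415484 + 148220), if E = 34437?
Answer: 100679/66816 ≈ 1.5068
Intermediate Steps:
(E - 437153)/(-415484 + 148220) = (34437 - 437153)/(-415484 + 148220) = -402716/(-267264) = -402716*(-1/267264) = 100679/66816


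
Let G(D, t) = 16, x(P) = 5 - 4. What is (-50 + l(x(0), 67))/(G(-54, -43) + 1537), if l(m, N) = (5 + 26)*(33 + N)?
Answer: 3050/1553 ≈ 1.9639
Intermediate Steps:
x(P) = 1
l(m, N) = 1023 + 31*N (l(m, N) = 31*(33 + N) = 1023 + 31*N)
(-50 + l(x(0), 67))/(G(-54, -43) + 1537) = (-50 + (1023 + 31*67))/(16 + 1537) = (-50 + (1023 + 2077))/1553 = (-50 + 3100)*(1/1553) = 3050*(1/1553) = 3050/1553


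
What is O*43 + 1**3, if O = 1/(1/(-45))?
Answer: -1934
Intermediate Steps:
O = -45 (O = 1/(-1/45) = -45)
O*43 + 1**3 = -45*43 + 1**3 = -1935 + 1 = -1934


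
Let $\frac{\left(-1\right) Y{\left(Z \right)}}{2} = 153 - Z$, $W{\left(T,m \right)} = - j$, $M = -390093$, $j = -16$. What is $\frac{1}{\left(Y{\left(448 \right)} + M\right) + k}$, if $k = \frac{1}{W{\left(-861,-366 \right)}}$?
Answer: $- \frac{16}{6232047} \approx -2.5674 \cdot 10^{-6}$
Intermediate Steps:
$W{\left(T,m \right)} = 16$ ($W{\left(T,m \right)} = \left(-1\right) \left(-16\right) = 16$)
$Y{\left(Z \right)} = -306 + 2 Z$ ($Y{\left(Z \right)} = - 2 \left(153 - Z\right) = -306 + 2 Z$)
$k = \frac{1}{16} \approx 0.0625$
$\frac{1}{\left(Y{\left(448 \right)} + M\right) + k} = \frac{1}{\left(\left(-306 + 2 \cdot 448\right) - 390093\right) + \frac{1}{16}} = \frac{1}{\left(\left(-306 + 896\right) - 390093\right) + \frac{1}{16}} = \frac{1}{\left(590 - 390093\right) + \frac{1}{16}} = \frac{1}{-389503 + \frac{1}{16}} = \frac{1}{- \frac{6232047}{16}} = - \frac{16}{6232047}$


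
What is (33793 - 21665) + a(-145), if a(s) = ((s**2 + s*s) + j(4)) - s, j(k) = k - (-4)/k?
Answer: 54328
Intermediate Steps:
j(k) = k + 4/k
a(s) = 5 - s + 2*s**2 (a(s) = ((s**2 + s*s) + (4 + 4/4)) - s = ((s**2 + s**2) + (4 + 4*(1/4))) - s = (2*s**2 + (4 + 1)) - s = (2*s**2 + 5) - s = (5 + 2*s**2) - s = 5 - s + 2*s**2)
(33793 - 21665) + a(-145) = (33793 - 21665) + (5 - 1*(-145) + 2*(-145)**2) = 12128 + (5 + 145 + 2*21025) = 12128 + (5 + 145 + 42050) = 12128 + 42200 = 54328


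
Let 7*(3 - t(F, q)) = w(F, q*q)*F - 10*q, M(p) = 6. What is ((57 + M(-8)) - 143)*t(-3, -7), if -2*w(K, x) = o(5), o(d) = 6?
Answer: 4640/7 ≈ 662.86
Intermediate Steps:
w(K, x) = -3 (w(K, x) = -1/2*6 = -3)
t(F, q) = 3 + 3*F/7 + 10*q/7 (t(F, q) = 3 - (-3*F - 10*q)/7 = 3 - (-10*q - 3*F)/7 = 3 + (3*F/7 + 10*q/7) = 3 + 3*F/7 + 10*q/7)
((57 + M(-8)) - 143)*t(-3, -7) = ((57 + 6) - 143)*(3 + (3/7)*(-3) + (10/7)*(-7)) = (63 - 143)*(3 - 9/7 - 10) = -80*(-58/7) = 4640/7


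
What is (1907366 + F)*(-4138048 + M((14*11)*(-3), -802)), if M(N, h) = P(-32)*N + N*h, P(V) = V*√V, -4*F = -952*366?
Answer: -7514228662376 + 117945214464*I*√2 ≈ -7.5142e+12 + 1.668e+11*I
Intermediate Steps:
F = 87108 (F = -(-238)*366 = -¼*(-348432) = 87108)
P(V) = V^(3/2)
M(N, h) = N*h - 128*I*N*√2 (M(N, h) = (-32)^(3/2)*N + N*h = (-128*I*√2)*N + N*h = -128*I*N*√2 + N*h = N*h - 128*I*N*√2)
(1907366 + F)*(-4138048 + M((14*11)*(-3), -802)) = (1907366 + 87108)*(-4138048 + ((14*11)*(-3))*(-802 - 128*I*√2)) = 1994474*(-4138048 + (154*(-3))*(-802 - 128*I*√2)) = 1994474*(-4138048 - 462*(-802 - 128*I*√2)) = 1994474*(-4138048 + (370524 + 59136*I*√2)) = 1994474*(-3767524 + 59136*I*√2) = -7514228662376 + 117945214464*I*√2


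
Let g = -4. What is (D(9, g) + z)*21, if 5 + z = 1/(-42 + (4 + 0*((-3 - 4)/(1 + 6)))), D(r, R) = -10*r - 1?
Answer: -76629/38 ≈ -2016.6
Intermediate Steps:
D(r, R) = -1 - 10*r
z = -191/38 (z = -5 + 1/(-42 + (4 + 0*((-3 - 4)/(1 + 6)))) = -5 + 1/(-42 + (4 + 0*(-7/7))) = -5 + 1/(-42 + (4 + 0*(-7*1/7))) = -5 + 1/(-42 + (4 + 0*(-1))) = -5 + 1/(-42 + (4 + 0)) = -5 + 1/(-42 + 4) = -5 + 1/(-38) = -5 - 1/38 = -191/38 ≈ -5.0263)
(D(9, g) + z)*21 = ((-1 - 10*9) - 191/38)*21 = ((-1 - 90) - 191/38)*21 = (-91 - 191/38)*21 = -3649/38*21 = -76629/38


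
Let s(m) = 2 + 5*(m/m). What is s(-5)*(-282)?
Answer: -1974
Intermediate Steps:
s(m) = 7 (s(m) = 2 + 5*1 = 2 + 5 = 7)
s(-5)*(-282) = 7*(-282) = -1974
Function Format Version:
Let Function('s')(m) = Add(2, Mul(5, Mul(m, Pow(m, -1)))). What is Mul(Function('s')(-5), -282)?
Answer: -1974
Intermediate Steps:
Function('s')(m) = 7 (Function('s')(m) = Add(2, Mul(5, 1)) = Add(2, 5) = 7)
Mul(Function('s')(-5), -282) = Mul(7, -282) = -1974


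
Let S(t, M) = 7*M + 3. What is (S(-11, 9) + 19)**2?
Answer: 7225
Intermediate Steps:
S(t, M) = 3 + 7*M
(S(-11, 9) + 19)**2 = ((3 + 7*9) + 19)**2 = ((3 + 63) + 19)**2 = (66 + 19)**2 = 85**2 = 7225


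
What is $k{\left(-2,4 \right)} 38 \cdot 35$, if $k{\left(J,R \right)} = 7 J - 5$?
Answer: $-25270$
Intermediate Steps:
$k{\left(J,R \right)} = -5 + 7 J$
$k{\left(-2,4 \right)} 38 \cdot 35 = \left(-5 + 7 \left(-2\right)\right) 38 \cdot 35 = \left(-5 - 14\right) 38 \cdot 35 = \left(-19\right) 38 \cdot 35 = \left(-722\right) 35 = -25270$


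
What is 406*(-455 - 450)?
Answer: -367430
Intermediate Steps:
406*(-455 - 450) = 406*(-905) = -367430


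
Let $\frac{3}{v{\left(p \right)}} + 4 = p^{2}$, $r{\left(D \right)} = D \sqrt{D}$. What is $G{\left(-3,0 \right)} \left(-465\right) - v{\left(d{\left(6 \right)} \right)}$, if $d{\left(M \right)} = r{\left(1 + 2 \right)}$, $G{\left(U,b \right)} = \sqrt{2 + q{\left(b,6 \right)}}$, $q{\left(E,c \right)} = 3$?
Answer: $- \frac{3}{23} - 465 \sqrt{5} \approx -1039.9$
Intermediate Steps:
$G{\left(U,b \right)} = \sqrt{5}$ ($G{\left(U,b \right)} = \sqrt{2 + 3} = \sqrt{5}$)
$r{\left(D \right)} = D^{\frac{3}{2}}$
$d{\left(M \right)} = 3 \sqrt{3}$ ($d{\left(M \right)} = \left(1 + 2\right)^{\frac{3}{2}} = 3^{\frac{3}{2}} = 3 \sqrt{3}$)
$v{\left(p \right)} = \frac{3}{-4 + p^{2}}$
$G{\left(-3,0 \right)} \left(-465\right) - v{\left(d{\left(6 \right)} \right)} = \sqrt{5} \left(-465\right) - \frac{3}{-4 + \left(3 \sqrt{3}\right)^{2}} = - 465 \sqrt{5} - \frac{3}{-4 + 27} = - 465 \sqrt{5} - \frac{3}{23} = - \frac{3}{23} - 465 \sqrt{5}$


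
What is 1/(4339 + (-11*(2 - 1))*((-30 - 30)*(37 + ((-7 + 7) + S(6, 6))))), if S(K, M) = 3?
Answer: 1/30739 ≈ 3.2532e-5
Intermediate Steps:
1/(4339 + (-11*(2 - 1))*((-30 - 30)*(37 + ((-7 + 7) + S(6, 6))))) = 1/(4339 + (-11*(2 - 1))*((-30 - 30)*(37 + ((-7 + 7) + 3)))) = 1/(4339 + (-11*1)*(-60*(37 + (0 + 3)))) = 1/(4339 - (-660)*(37 + 3)) = 1/(4339 - (-660)*40) = 1/(4339 - 11*(-2400)) = 1/(4339 + 26400) = 1/30739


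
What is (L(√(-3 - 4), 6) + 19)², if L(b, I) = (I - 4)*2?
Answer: 529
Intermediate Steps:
L(b, I) = -8 + 2*I (L(b, I) = (-4 + I)*2 = -8 + 2*I)
(L(√(-3 - 4), 6) + 19)² = ((-8 + 2*6) + 19)² = ((-8 + 12) + 19)² = (4 + 19)² = 23² = 529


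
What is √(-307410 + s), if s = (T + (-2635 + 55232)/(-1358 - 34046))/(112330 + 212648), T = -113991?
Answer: I*√10173516235116179181486918/5752760556 ≈ 554.45*I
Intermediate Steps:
s = -4035789961/11505521112 (s = (-113991 + (-2635 + 55232)/(-1358 - 34046))/(112330 + 212648) = (-113991 + 52597/(-35404))/324978 = (-113991 + 52597*(-1/35404))*(1/324978) = (-113991 - 52597/35404)*(1/324978) = -4035789961/35404*1/324978 = -4035789961/11505521112 ≈ -0.35077)
√(-307410 + s) = √(-307410 - 4035789961/11505521112) = √(-3536916280829881/11505521112) = I*√10173516235116179181486918/5752760556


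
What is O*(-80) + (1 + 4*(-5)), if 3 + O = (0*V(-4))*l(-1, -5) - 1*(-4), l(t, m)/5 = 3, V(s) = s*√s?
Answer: -99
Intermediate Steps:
V(s) = s^(3/2)
l(t, m) = 15 (l(t, m) = 5*3 = 15)
O = 1 (O = -3 + ((0*(-4)^(3/2))*15 - 1*(-4)) = -3 + ((0*(-8*I))*15 + 4) = -3 + (0*15 + 4) = -3 + (0 + 4) = -3 + 4 = 1)
O*(-80) + (1 + 4*(-5)) = 1*(-80) + (1 + 4*(-5)) = -80 + (1 - 20) = -80 - 19 = -99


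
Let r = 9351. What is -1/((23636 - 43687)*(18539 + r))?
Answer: 1/559222390 ≈ 1.7882e-9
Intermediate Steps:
-1/((23636 - 43687)*(18539 + r)) = -1/((23636 - 43687)*(18539 + 9351)) = -1/((-20051*27890)) = -1/(-559222390) = -1*(-1/559222390) = 1/559222390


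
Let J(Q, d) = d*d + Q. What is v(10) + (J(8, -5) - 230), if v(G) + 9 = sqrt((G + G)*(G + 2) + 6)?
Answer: -206 + sqrt(246) ≈ -190.32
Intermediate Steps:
J(Q, d) = Q + d**2 (J(Q, d) = d**2 + Q = Q + d**2)
v(G) = -9 + sqrt(6 + 2*G*(2 + G)) (v(G) = -9 + sqrt((G + G)*(G + 2) + 6) = -9 + sqrt((2*G)*(2 + G) + 6) = -9 + sqrt(2*G*(2 + G) + 6) = -9 + sqrt(6 + 2*G*(2 + G)))
v(10) + (J(8, -5) - 230) = (-9 + sqrt(6 + 2*10**2 + 4*10)) + ((8 + (-5)**2) - 230) = (-9 + sqrt(6 + 2*100 + 40)) + ((8 + 25) - 230) = (-9 + sqrt(6 + 200 + 40)) + (33 - 230) = (-9 + sqrt(246)) - 197 = -206 + sqrt(246)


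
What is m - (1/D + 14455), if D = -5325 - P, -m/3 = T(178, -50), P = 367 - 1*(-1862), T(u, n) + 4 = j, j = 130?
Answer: -112048481/7554 ≈ -14833.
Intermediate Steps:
T(u, n) = 126 (T(u, n) = -4 + 130 = 126)
P = 2229 (P = 367 + 1862 = 2229)
m = -378 (m = -3*126 = -378)
D = -7554 (D = -5325 - 1*2229 = -5325 - 2229 = -7554)
m - (1/D + 14455) = -378 - (1/(-7554) + 14455) = -378 - (-1/7554 + 14455) = -378 - 1*109193069/7554 = -378 - 109193069/7554 = -112048481/7554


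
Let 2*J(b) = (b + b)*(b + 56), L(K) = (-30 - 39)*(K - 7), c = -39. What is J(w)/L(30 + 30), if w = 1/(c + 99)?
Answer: -3361/13165200 ≈ -0.00025529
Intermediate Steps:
L(K) = 483 - 69*K (L(K) = -69*(-7 + K) = 483 - 69*K)
w = 1/60 (w = 1/(-39 + 99) = 1/60 ≈ 0.016667)
J(b) = b*(56 + b) (J(b) = ((b + b)*(b + 56))/2 = ((2*b)*(56 + b))/2 = (2*b*(56 + b))/2 = b*(56 + b))
J(w)/L(30 + 30) = ((56 + 1/60)/60)/(483 - 69*(30 + 30)) = ((1/60)*(3361/60))/(483 - 69*60) = 3361/(3600*(483 - 4140)) = (3361/3600)/(-3657) = (3361/3600)*(-1/3657) = -3361/13165200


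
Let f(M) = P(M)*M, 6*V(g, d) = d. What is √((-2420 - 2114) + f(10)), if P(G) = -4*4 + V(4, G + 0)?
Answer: 4*I*√2631/3 ≈ 68.391*I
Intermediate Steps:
V(g, d) = d/6
P(G) = -16 + G/6 (P(G) = -4*4 + (G + 0)/6 = -16 + G/6)
f(M) = M*(-16 + M/6) (f(M) = (-16 + M/6)*M = M*(-16 + M/6))
√((-2420 - 2114) + f(10)) = √((-2420 - 2114) + (⅙)*10*(-96 + 10)) = √(-4534 + (⅙)*10*(-86)) = √(-4534 - 430/3) = √(-14032/3) = 4*I*√2631/3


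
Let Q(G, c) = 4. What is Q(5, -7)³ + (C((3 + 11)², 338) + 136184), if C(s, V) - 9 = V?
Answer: 136595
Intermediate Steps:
C(s, V) = 9 + V
Q(5, -7)³ + (C((3 + 11)², 338) + 136184) = 4³ + ((9 + 338) + 136184) = 64 + (347 + 136184) = 64 + 136531 = 136595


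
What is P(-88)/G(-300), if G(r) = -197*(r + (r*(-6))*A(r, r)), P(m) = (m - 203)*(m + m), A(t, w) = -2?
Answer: 4268/64025 ≈ 0.066661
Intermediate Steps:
P(m) = 2*m*(-203 + m) (P(m) = (-203 + m)*(2*m) = 2*m*(-203 + m))
G(r) = -2561*r (G(r) = -197*(r + (r*(-6))*(-2)) = -197*(r - 6*r*(-2)) = -197*(r + 12*r) = -2561*r)
P(-88)/G(-300) = (2*(-88)*(-203 - 88))/((-2561*(-300))) = (2*(-88)*(-291))/768300 = 51216*(1/768300) = 4268/64025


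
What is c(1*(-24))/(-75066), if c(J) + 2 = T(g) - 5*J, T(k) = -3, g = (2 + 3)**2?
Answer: -115/75066 ≈ -0.0015320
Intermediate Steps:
g = 25 (g = 5**2 = 25)
c(J) = -5 - 5*J (c(J) = -2 + (-3 - 5*J) = -5 - 5*J)
c(1*(-24))/(-75066) = (-5 - 5*(-24))/(-75066) = (-5 - 5*(-24))*(-1/75066) = (-5 + 120)*(-1/75066) = 115*(-1/75066) = -115/75066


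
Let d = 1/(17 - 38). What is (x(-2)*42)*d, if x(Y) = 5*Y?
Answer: 20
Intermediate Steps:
d = -1/21 (d = 1/(-21) = -1/21 ≈ -0.047619)
(x(-2)*42)*d = ((5*(-2))*42)*(-1/21) = -10*42*(-1/21) = -420*(-1/21) = 20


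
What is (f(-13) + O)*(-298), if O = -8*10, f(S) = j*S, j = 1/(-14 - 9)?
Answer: 544446/23 ≈ 23672.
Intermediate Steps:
j = -1/23 (j = 1/(-23) = -1/23 ≈ -0.043478)
f(S) = -S/23
O = -80
(f(-13) + O)*(-298) = (-1/23*(-13) - 80)*(-298) = (13/23 - 80)*(-298) = -1827/23*(-298) = 544446/23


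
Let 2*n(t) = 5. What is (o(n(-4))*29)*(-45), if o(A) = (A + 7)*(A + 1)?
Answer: -173565/4 ≈ -43391.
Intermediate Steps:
n(t) = 5/2 (n(t) = (½)*5 = 5/2)
o(A) = (1 + A)*(7 + A) (o(A) = (7 + A)*(1 + A) = (1 + A)*(7 + A))
(o(n(-4))*29)*(-45) = ((7 + (5/2)² + 8*(5/2))*29)*(-45) = ((7 + 25/4 + 20)*29)*(-45) = ((133/4)*29)*(-45) = (3857/4)*(-45) = -173565/4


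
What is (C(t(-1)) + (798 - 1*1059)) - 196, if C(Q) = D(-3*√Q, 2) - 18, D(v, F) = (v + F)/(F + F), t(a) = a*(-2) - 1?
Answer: -1901/4 ≈ -475.25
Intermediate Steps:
t(a) = -1 - 2*a (t(a) = -2*a - 1 = -1 - 2*a)
D(v, F) = (F + v)/(2*F) (D(v, F) = (F + v)/((2*F)) = (F + v)*(1/(2*F)) = (F + v)/(2*F))
C(Q) = -35/2 - 3*√Q/4 (C(Q) = (½)*(2 - 3*√Q)/2 - 18 = (½)*(½)*(2 - 3*√Q) - 18 = (½ - 3*√Q/4) - 18 = -35/2 - 3*√Q/4)
(C(t(-1)) + (798 - 1*1059)) - 196 = ((-35/2 - 3*√(-1 - 2*(-1))/4) + (798 - 1*1059)) - 196 = ((-35/2 - 3*√(-1 + 2)/4) + (798 - 1059)) - 196 = ((-35/2 - 3*√1/4) - 261) - 196 = ((-35/2 - ¾*1) - 261) - 196 = ((-35/2 - ¾) - 261) - 196 = (-73/4 - 261) - 196 = -1117/4 - 196 = -1901/4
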